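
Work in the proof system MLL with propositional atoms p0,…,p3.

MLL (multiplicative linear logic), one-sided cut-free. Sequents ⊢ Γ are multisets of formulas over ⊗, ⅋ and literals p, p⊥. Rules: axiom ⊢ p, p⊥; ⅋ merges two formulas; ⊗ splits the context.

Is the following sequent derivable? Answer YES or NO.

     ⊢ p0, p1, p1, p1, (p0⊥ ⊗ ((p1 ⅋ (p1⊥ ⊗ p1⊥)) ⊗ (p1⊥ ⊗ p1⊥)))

Derivation (root first):
[⊗]  ⊢ p0, p1, p1, p1, (p0⊥ ⊗ ((p1 ⅋ (p1⊥ ⊗ p1⊥)) ⊗ (p1⊥ ⊗ p1⊥)))
  [Ax]  ⊢ p0, p0⊥
  [⊗]  ⊢ p1, p1, p1, ((p1 ⅋ (p1⊥ ⊗ p1⊥)) ⊗ (p1⊥ ⊗ p1⊥))
    [⅋]  ⊢ p1, (p1 ⅋ (p1⊥ ⊗ p1⊥))
      [⊗]  ⊢ p1, p1, (p1⊥ ⊗ p1⊥)
        [Ax]  ⊢ p1, p1⊥
        [Ax]  ⊢ p1, p1⊥
    [⊗]  ⊢ p1, p1, (p1⊥ ⊗ p1⊥)
      [Ax]  ⊢ p1, p1⊥
      [Ax]  ⊢ p1, p1⊥

Result: YES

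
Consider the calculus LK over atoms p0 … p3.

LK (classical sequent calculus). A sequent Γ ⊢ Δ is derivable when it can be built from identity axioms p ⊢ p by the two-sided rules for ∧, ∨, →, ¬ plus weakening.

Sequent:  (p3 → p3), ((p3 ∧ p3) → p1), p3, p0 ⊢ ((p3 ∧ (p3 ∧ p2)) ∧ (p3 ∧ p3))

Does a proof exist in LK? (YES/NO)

Truth-table refutation:
  v=0000: Γ:[(p3 → p3)=T, ((p3 ∧ p3) → p1)=T, p3=F, p0=F] Δ:[((p3 ∧ (p3 ∧ p2)) ∧ (p3 ∧ p3))=F] refutes=False
  v=0001: Γ:[(p3 → p3)=T, ((p3 ∧ p3) → p1)=F, p3=T, p0=F] Δ:[((p3 ∧ (p3 ∧ p2)) ∧ (p3 ∧ p3))=F] refutes=False
  v=0010: Γ:[(p3 → p3)=T, ((p3 ∧ p3) → p1)=T, p3=F, p0=F] Δ:[((p3 ∧ (p3 ∧ p2)) ∧ (p3 ∧ p3))=F] refutes=False
  v=0011: Γ:[(p3 → p3)=T, ((p3 ∧ p3) → p1)=F, p3=T, p0=F] Δ:[((p3 ∧ (p3 ∧ p2)) ∧ (p3 ∧ p3))=T] refutes=False
  v=0100: Γ:[(p3 → p3)=T, ((p3 ∧ p3) → p1)=T, p3=F, p0=F] Δ:[((p3 ∧ (p3 ∧ p2)) ∧ (p3 ∧ p3))=F] refutes=False
  v=0101: Γ:[(p3 → p3)=T, ((p3 ∧ p3) → p1)=T, p3=T, p0=F] Δ:[((p3 ∧ (p3 ∧ p2)) ∧ (p3 ∧ p3))=F] refutes=False
  v=0110: Γ:[(p3 → p3)=T, ((p3 ∧ p3) → p1)=T, p3=F, p0=F] Δ:[((p3 ∧ (p3 ∧ p2)) ∧ (p3 ∧ p3))=F] refutes=False
  v=0111: Γ:[(p3 → p3)=T, ((p3 ∧ p3) → p1)=T, p3=T, p0=F] Δ:[((p3 ∧ (p3 ∧ p2)) ∧ (p3 ∧ p3))=T] refutes=False
  v=1000: Γ:[(p3 → p3)=T, ((p3 ∧ p3) → p1)=T, p3=F, p0=T] Δ:[((p3 ∧ (p3 ∧ p2)) ∧ (p3 ∧ p3))=F] refutes=False
  v=1001: Γ:[(p3 → p3)=T, ((p3 ∧ p3) → p1)=F, p3=T, p0=T] Δ:[((p3 ∧ (p3 ∧ p2)) ∧ (p3 ∧ p3))=F] refutes=False
  v=1010: Γ:[(p3 → p3)=T, ((p3 ∧ p3) → p1)=T, p3=F, p0=T] Δ:[((p3 ∧ (p3 ∧ p2)) ∧ (p3 ∧ p3))=F] refutes=False
  v=1011: Γ:[(p3 → p3)=T, ((p3 ∧ p3) → p1)=F, p3=T, p0=T] Δ:[((p3 ∧ (p3 ∧ p2)) ∧ (p3 ∧ p3))=T] refutes=False
  v=1100: Γ:[(p3 → p3)=T, ((p3 ∧ p3) → p1)=T, p3=F, p0=T] Δ:[((p3 ∧ (p3 ∧ p2)) ∧ (p3 ∧ p3))=F] refutes=False
  v=1101: Γ:[(p3 → p3)=T, ((p3 ∧ p3) → p1)=T, p3=T, p0=T] Δ:[((p3 ∧ (p3 ∧ p2)) ∧ (p3 ∧ p3))=F] refutes=True  ← countermodel

Result: NO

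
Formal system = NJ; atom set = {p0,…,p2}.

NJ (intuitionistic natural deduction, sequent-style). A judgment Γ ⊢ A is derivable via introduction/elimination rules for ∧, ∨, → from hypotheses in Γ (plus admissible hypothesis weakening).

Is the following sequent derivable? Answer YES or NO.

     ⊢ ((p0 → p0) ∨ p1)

Proof tree:
[∨I₁]  ⊢ ((p0 → p0) ∨ p1)
  [→I]  ⊢ (p0 → p0)
    [Ax] p0 ⊢ p0

Result: YES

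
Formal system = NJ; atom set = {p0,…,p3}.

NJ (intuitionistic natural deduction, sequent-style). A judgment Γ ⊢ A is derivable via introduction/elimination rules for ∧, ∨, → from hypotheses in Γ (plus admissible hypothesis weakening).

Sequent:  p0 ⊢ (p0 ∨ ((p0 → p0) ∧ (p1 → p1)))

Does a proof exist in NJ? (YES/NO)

Proof tree:
[∨I₂] p0 ⊢ (p0 ∨ ((p0 → p0) ∧ (p1 → p1)))
  [∧I] p0 ⊢ ((p0 → p0) ∧ (p1 → p1))
    [→I] p0 ⊢ (p0 → p0)
      [Wk] p0, p0 ⊢ p0
        [Ax] p0 ⊢ p0
    [→I]  ⊢ (p1 → p1)
      [Ax] p1 ⊢ p1

Result: YES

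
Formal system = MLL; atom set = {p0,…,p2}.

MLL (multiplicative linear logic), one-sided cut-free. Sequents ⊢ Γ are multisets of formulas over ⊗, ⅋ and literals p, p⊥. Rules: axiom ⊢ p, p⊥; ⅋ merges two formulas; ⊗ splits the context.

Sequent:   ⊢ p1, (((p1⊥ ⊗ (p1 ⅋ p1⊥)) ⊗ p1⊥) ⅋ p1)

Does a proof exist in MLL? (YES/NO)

Proof tree:
[⅋]  ⊢ p1, (((p1⊥ ⊗ (p1 ⅋ p1⊥)) ⊗ p1⊥) ⅋ p1)
  [⊗]  ⊢ p1, p1, ((p1⊥ ⊗ (p1 ⅋ p1⊥)) ⊗ p1⊥)
    [⊗]  ⊢ p1, (p1⊥ ⊗ (p1 ⅋ p1⊥))
      [Ax]  ⊢ p1, p1⊥
      [⅋]  ⊢ (p1 ⅋ p1⊥)
        [Ax]  ⊢ p1, p1⊥
    [Ax]  ⊢ p1, p1⊥

Result: YES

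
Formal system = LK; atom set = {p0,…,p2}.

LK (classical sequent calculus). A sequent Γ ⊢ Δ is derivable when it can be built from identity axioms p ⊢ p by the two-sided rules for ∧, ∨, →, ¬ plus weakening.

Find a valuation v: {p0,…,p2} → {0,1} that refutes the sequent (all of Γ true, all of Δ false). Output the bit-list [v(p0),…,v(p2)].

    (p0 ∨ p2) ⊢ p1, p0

Search for a countermodel by truth-table:
  v=000: Γ:[(p0 ∨ p2)=F] Δ:[p1=F, p0=F] refutes=False
  v=001: Γ:[(p0 ∨ p2)=T] Δ:[p1=F, p0=F] refutes=True  ← countermodel

Result: [0, 0, 1]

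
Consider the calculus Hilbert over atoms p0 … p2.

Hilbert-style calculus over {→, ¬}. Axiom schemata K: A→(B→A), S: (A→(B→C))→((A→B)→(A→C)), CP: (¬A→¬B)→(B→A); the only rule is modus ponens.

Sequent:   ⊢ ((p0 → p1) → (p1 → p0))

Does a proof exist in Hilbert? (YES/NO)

Truth-table refutation:
  v=000: Γ:[] Δ:[((p0 → p1) → (p1 → p0))=T] refutes=False
  v=001: Γ:[] Δ:[((p0 → p1) → (p1 → p0))=T] refutes=False
  v=010: Γ:[] Δ:[((p0 → p1) → (p1 → p0))=F] refutes=True  ← countermodel

Result: NO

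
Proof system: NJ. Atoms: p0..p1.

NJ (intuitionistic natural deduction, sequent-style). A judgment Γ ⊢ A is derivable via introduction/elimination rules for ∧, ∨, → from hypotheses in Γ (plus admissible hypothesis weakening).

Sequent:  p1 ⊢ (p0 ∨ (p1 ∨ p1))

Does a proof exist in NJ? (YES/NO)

Derivation trace:
[∨I₂] p1 ⊢ (p0 ∨ (p1 ∨ p1))
  [∨I₁] p1 ⊢ (p1 ∨ p1)
    [Ax] p1 ⊢ p1

Result: YES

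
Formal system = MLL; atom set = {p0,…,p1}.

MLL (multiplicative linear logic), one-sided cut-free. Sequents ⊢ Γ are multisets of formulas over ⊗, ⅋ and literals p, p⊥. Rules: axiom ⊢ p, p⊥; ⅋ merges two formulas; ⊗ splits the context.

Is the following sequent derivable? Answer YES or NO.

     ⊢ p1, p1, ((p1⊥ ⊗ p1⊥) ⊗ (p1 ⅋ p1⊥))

Proof tree:
[⊗]  ⊢ p1, p1, ((p1⊥ ⊗ p1⊥) ⊗ (p1 ⅋ p1⊥))
  [⊗]  ⊢ p1, p1, (p1⊥ ⊗ p1⊥)
    [Ax]  ⊢ p1, p1⊥
    [Ax]  ⊢ p1, p1⊥
  [⅋]  ⊢ (p1 ⅋ p1⊥)
    [Ax]  ⊢ p1, p1⊥

Result: YES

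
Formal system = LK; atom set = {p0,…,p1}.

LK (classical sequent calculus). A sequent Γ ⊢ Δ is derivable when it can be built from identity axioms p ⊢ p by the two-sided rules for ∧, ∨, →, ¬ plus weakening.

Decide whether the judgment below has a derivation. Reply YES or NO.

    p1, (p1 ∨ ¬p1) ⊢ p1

Derivation trace:
[∨L] p1, (p1 ∨ ¬p1) ⊢ p1
  [Ax] p1 ⊢ p1
  [¬L] p1, ¬p1 ⊢ 
    [Ax] p1 ⊢ p1

Result: YES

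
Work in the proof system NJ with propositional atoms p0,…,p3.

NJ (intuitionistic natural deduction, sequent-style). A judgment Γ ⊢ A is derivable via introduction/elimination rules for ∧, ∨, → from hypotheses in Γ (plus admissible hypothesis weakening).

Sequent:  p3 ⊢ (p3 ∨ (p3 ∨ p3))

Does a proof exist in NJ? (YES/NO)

Derivation (root first):
[∨I₂] p3 ⊢ (p3 ∨ (p3 ∨ p3))
  [∨I₂] p3 ⊢ (p3 ∨ p3)
    [Ax] p3 ⊢ p3

Result: YES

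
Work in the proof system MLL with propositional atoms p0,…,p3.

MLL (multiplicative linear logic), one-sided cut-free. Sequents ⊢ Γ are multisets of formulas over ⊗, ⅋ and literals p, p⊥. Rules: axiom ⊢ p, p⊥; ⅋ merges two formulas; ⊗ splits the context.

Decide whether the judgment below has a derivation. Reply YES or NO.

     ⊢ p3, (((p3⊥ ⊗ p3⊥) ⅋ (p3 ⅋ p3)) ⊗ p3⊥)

Derivation (root first):
[⊗]  ⊢ p3, (((p3⊥ ⊗ p3⊥) ⅋ (p3 ⅋ p3)) ⊗ p3⊥)
  [⅋]  ⊢ ((p3⊥ ⊗ p3⊥) ⅋ (p3 ⅋ p3))
    [⅋]  ⊢ (p3⊥ ⊗ p3⊥), (p3 ⅋ p3)
      [⊗]  ⊢ p3, p3, (p3⊥ ⊗ p3⊥)
        [Ax]  ⊢ p3, p3⊥
        [Ax]  ⊢ p3, p3⊥
  [Ax]  ⊢ p3, p3⊥

Result: YES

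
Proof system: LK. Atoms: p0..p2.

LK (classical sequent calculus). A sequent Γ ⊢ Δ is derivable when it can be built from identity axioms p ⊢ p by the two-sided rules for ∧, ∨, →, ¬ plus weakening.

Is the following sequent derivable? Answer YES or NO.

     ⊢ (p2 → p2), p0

Derivation (root first):
[WR]  ⊢ (p2 → p2), p0
  [→R]  ⊢ (p2 → p2)
    [Ax] p2 ⊢ p2

Result: YES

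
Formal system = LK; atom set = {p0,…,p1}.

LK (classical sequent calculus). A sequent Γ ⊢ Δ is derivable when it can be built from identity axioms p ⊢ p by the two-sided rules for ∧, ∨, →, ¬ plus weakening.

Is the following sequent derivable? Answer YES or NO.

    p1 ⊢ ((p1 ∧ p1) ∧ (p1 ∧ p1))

Derivation (root first):
[∧R] p1 ⊢ ((p1 ∧ p1) ∧ (p1 ∧ p1))
  [∧R] p1 ⊢ (p1 ∧ p1)
    [Ax] p1 ⊢ p1
    [Ax] p1 ⊢ p1
  [∧R] p1 ⊢ (p1 ∧ p1)
    [Ax] p1 ⊢ p1
    [Ax] p1 ⊢ p1

Result: YES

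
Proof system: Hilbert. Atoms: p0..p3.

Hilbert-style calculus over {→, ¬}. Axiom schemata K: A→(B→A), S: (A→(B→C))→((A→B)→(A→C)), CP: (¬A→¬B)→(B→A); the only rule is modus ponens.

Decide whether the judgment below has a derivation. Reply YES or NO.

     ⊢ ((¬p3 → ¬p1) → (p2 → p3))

Truth-table refutation:
  v=0000: Γ:[] Δ:[((¬p3 → ¬p1) → (p2 → p3))=T] refutes=False
  v=0001: Γ:[] Δ:[((¬p3 → ¬p1) → (p2 → p3))=T] refutes=False
  v=0010: Γ:[] Δ:[((¬p3 → ¬p1) → (p2 → p3))=F] refutes=True  ← countermodel

Result: NO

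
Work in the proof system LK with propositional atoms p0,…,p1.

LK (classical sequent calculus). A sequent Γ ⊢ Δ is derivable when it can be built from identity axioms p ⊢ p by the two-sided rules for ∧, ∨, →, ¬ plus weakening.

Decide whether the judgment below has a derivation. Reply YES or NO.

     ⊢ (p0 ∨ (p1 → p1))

Derivation trace:
[∨R]  ⊢ (p0 ∨ (p1 → p1))
  [WR]  ⊢ (p1 → p1), p0
    [→R]  ⊢ (p1 → p1)
      [Ax] p1 ⊢ p1

Result: YES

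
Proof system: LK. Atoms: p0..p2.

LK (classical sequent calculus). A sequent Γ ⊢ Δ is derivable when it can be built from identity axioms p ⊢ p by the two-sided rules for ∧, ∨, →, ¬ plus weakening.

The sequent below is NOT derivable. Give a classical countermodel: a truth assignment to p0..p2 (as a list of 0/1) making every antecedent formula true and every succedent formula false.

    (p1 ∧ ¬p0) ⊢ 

Search for a countermodel by truth-table:
  v=000: Γ:[(p1 ∧ ¬p0)=F] Δ:[] refutes=False
  v=001: Γ:[(p1 ∧ ¬p0)=F] Δ:[] refutes=False
  v=010: Γ:[(p1 ∧ ¬p0)=T] Δ:[] refutes=True  ← countermodel

Result: [0, 1, 0]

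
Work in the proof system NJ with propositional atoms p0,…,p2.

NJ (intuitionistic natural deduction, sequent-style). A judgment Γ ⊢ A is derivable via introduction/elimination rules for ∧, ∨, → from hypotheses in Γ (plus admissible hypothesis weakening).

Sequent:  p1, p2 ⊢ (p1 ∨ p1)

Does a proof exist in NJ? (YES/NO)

Derivation trace:
[∨I₂] p1, p2 ⊢ (p1 ∨ p1)
  [Wk] p1, p2 ⊢ p1
    [Ax] p1 ⊢ p1

Result: YES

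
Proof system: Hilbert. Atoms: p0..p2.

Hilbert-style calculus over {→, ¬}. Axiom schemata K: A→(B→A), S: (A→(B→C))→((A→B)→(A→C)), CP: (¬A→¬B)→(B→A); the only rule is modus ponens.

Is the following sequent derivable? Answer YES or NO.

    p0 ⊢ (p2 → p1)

Truth-table refutation:
  v=000: Γ:[p0=F] Δ:[(p2 → p1)=T] refutes=False
  v=001: Γ:[p0=F] Δ:[(p2 → p1)=F] refutes=False
  v=010: Γ:[p0=F] Δ:[(p2 → p1)=T] refutes=False
  v=011: Γ:[p0=F] Δ:[(p2 → p1)=T] refutes=False
  v=100: Γ:[p0=T] Δ:[(p2 → p1)=T] refutes=False
  v=101: Γ:[p0=T] Δ:[(p2 → p1)=F] refutes=True  ← countermodel

Result: NO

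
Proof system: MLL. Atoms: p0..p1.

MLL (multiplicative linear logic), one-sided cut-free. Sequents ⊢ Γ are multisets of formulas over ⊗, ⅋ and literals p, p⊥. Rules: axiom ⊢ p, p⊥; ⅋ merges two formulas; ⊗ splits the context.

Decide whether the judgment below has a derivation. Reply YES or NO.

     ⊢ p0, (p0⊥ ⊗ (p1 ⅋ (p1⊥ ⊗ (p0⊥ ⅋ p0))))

Proof tree:
[⊗]  ⊢ p0, (p0⊥ ⊗ (p1 ⅋ (p1⊥ ⊗ (p0⊥ ⅋ p0))))
  [Ax]  ⊢ p0, p0⊥
  [⅋]  ⊢ (p1 ⅋ (p1⊥ ⊗ (p0⊥ ⅋ p0)))
    [⊗]  ⊢ p1, (p1⊥ ⊗ (p0⊥ ⅋ p0))
      [Ax]  ⊢ p1, p1⊥
      [⅋]  ⊢ (p0⊥ ⅋ p0)
        [Ax]  ⊢ p0, p0⊥

Result: YES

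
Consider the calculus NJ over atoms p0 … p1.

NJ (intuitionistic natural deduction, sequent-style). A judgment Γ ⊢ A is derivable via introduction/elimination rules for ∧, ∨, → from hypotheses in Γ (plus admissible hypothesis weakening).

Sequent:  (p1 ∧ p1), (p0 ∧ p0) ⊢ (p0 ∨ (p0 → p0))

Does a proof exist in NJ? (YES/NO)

Derivation (root first):
[∨I₂] (p1 ∧ p1), (p0 ∧ p0) ⊢ (p0 ∨ (p0 → p0))
  [Wk] (p1 ∧ p1), (p0 ∧ p0) ⊢ (p0 → p0)
    [→I] (p1 ∧ p1) ⊢ (p0 → p0)
      [Wk] p0, (p1 ∧ p1) ⊢ p0
        [Ax] p0 ⊢ p0

Result: YES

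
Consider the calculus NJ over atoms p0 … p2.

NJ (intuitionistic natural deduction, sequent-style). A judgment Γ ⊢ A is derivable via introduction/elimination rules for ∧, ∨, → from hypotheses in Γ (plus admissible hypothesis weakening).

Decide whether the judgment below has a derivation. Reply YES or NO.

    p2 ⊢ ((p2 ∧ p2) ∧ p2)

Derivation trace:
[∧I] p2 ⊢ ((p2 ∧ p2) ∧ p2)
  [∧I] p2 ⊢ (p2 ∧ p2)
    [Ax] p2 ⊢ p2
    [Ax] p2 ⊢ p2
  [Ax] p2 ⊢ p2

Result: YES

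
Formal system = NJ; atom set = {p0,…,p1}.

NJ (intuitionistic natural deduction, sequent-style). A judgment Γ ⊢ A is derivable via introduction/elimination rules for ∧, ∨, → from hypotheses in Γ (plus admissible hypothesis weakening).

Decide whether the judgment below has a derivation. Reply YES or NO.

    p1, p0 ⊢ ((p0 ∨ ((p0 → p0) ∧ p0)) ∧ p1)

Derivation (root first):
[∧I] p1, p0 ⊢ ((p0 ∨ ((p0 → p0) ∧ p0)) ∧ p1)
  [∨I₂] p0 ⊢ (p0 ∨ ((p0 → p0) ∧ p0))
    [∧I] p0 ⊢ ((p0 → p0) ∧ p0)
      [→I]  ⊢ (p0 → p0)
        [Ax] p0 ⊢ p0
      [Ax] p0 ⊢ p0
  [Ax] p1 ⊢ p1

Result: YES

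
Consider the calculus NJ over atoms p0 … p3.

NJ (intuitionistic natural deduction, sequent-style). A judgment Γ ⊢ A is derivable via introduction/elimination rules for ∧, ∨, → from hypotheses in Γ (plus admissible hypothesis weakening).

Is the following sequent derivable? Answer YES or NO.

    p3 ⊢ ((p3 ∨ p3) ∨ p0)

Proof tree:
[∨I₁] p3 ⊢ ((p3 ∨ p3) ∨ p0)
  [∨I₁] p3 ⊢ (p3 ∨ p3)
    [Ax] p3 ⊢ p3

Result: YES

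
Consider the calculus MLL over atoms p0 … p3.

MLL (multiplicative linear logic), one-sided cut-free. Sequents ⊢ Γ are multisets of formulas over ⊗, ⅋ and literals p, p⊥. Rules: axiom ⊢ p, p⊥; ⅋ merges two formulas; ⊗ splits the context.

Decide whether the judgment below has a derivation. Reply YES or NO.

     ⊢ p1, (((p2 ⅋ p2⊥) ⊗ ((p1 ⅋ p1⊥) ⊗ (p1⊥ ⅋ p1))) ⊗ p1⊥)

Derivation (root first):
[⊗]  ⊢ p1, (((p2 ⅋ p2⊥) ⊗ ((p1 ⅋ p1⊥) ⊗ (p1⊥ ⅋ p1))) ⊗ p1⊥)
  [⊗]  ⊢ ((p2 ⅋ p2⊥) ⊗ ((p1 ⅋ p1⊥) ⊗ (p1⊥ ⅋ p1)))
    [⅋]  ⊢ (p2 ⅋ p2⊥)
      [Ax]  ⊢ p2, p2⊥
    [⊗]  ⊢ ((p1 ⅋ p1⊥) ⊗ (p1⊥ ⅋ p1))
      [⅋]  ⊢ (p1 ⅋ p1⊥)
        [Ax]  ⊢ p1, p1⊥
      [⅋]  ⊢ (p1⊥ ⅋ p1)
        [Ax]  ⊢ p1, p1⊥
  [Ax]  ⊢ p1, p1⊥

Result: YES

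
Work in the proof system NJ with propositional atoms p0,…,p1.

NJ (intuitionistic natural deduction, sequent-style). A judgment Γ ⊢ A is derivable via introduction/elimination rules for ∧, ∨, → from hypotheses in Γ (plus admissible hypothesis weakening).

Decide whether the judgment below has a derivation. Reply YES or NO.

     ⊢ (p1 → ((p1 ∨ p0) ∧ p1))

Derivation trace:
[→I]  ⊢ (p1 → ((p1 ∨ p0) ∧ p1))
  [∧I] p1 ⊢ ((p1 ∨ p0) ∧ p1)
    [∨I₁] p1 ⊢ (p1 ∨ p0)
      [Ax] p1 ⊢ p1
    [Ax] p1 ⊢ p1

Result: YES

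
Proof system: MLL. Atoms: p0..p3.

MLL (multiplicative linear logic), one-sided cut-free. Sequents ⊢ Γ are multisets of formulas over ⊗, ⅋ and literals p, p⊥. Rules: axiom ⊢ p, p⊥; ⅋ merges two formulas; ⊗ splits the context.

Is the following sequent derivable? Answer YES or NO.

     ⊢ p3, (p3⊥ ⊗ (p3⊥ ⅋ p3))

Derivation trace:
[⊗]  ⊢ p3, (p3⊥ ⊗ (p3⊥ ⅋ p3))
  [Ax]  ⊢ p3, p3⊥
  [⅋]  ⊢ (p3⊥ ⅋ p3)
    [Ax]  ⊢ p3, p3⊥

Result: YES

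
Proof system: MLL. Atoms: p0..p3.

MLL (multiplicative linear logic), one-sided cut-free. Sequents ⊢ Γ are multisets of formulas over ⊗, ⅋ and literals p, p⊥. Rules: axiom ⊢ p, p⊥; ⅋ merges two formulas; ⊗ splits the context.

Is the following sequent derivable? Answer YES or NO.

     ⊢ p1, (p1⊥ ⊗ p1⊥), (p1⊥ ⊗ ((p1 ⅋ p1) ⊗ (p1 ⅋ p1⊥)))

Derivation (root first):
[⊗]  ⊢ p1, (p1⊥ ⊗ p1⊥), (p1⊥ ⊗ ((p1 ⅋ p1) ⊗ (p1 ⅋ p1⊥)))
  [Ax]  ⊢ p1, p1⊥
  [⊗]  ⊢ (p1⊥ ⊗ p1⊥), ((p1 ⅋ p1) ⊗ (p1 ⅋ p1⊥))
    [⅋]  ⊢ (p1⊥ ⊗ p1⊥), (p1 ⅋ p1)
      [⊗]  ⊢ p1, p1, (p1⊥ ⊗ p1⊥)
        [Ax]  ⊢ p1, p1⊥
        [Ax]  ⊢ p1, p1⊥
    [⅋]  ⊢ (p1 ⅋ p1⊥)
      [Ax]  ⊢ p1, p1⊥

Result: YES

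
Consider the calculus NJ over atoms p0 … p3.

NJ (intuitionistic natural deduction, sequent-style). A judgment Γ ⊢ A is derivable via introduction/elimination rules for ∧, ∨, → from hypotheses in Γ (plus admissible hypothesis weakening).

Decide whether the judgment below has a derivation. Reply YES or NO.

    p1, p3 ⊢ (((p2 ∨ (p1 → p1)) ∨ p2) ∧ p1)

Proof tree:
[∧I] p1, p3 ⊢ (((p2 ∨ (p1 → p1)) ∨ p2) ∧ p1)
  [∨I₁]  ⊢ ((p2 ∨ (p1 → p1)) ∨ p2)
    [∨I₂]  ⊢ (p2 ∨ (p1 → p1))
      [→I]  ⊢ (p1 → p1)
        [Ax] p1 ⊢ p1
  [Wk] p1, p3 ⊢ p1
    [Ax] p1 ⊢ p1

Result: YES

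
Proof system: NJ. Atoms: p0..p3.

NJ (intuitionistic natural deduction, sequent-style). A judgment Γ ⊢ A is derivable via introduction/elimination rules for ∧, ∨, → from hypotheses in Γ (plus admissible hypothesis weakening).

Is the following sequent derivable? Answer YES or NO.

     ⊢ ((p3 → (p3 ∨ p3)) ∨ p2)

Derivation trace:
[∨I₁]  ⊢ ((p3 → (p3 ∨ p3)) ∨ p2)
  [→I]  ⊢ (p3 → (p3 ∨ p3))
    [∨I₂] p3 ⊢ (p3 ∨ p3)
      [Ax] p3 ⊢ p3

Result: YES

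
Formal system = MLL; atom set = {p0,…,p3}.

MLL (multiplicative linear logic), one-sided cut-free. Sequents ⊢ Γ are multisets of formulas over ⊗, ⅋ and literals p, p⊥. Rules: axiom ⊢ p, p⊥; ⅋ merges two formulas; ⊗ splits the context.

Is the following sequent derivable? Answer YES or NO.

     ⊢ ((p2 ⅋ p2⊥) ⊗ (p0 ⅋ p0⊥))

Proof tree:
[⊗]  ⊢ ((p2 ⅋ p2⊥) ⊗ (p0 ⅋ p0⊥))
  [⅋]  ⊢ (p2 ⅋ p2⊥)
    [Ax]  ⊢ p2, p2⊥
  [⅋]  ⊢ (p0 ⅋ p0⊥)
    [Ax]  ⊢ p0, p0⊥

Result: YES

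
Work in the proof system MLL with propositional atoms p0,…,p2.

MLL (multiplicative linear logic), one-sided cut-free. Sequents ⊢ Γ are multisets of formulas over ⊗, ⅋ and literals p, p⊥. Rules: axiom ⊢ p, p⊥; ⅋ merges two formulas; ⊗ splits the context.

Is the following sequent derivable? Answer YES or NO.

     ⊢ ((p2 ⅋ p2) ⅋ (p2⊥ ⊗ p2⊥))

Proof tree:
[⅋]  ⊢ ((p2 ⅋ p2) ⅋ (p2⊥ ⊗ p2⊥))
  [⅋]  ⊢ (p2⊥ ⊗ p2⊥), (p2 ⅋ p2)
    [⊗]  ⊢ p2, p2, (p2⊥ ⊗ p2⊥)
      [Ax]  ⊢ p2, p2⊥
      [Ax]  ⊢ p2, p2⊥

Result: YES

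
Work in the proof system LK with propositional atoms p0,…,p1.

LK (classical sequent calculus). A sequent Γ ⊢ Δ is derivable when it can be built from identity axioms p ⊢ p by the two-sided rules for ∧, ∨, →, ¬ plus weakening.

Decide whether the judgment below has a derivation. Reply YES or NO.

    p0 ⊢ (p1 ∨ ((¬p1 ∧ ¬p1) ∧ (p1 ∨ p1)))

Enumerate valuations to refute Γ ⊢ Δ:
  v=00: Γ:[p0=F] Δ:[(p1 ∨ ((¬p1 ∧ ¬p1) ∧ (p1 ∨ p1)))=F] refutes=False
  v=01: Γ:[p0=F] Δ:[(p1 ∨ ((¬p1 ∧ ¬p1) ∧ (p1 ∨ p1)))=T] refutes=False
  v=10: Γ:[p0=T] Δ:[(p1 ∨ ((¬p1 ∧ ¬p1) ∧ (p1 ∨ p1)))=F] refutes=True  ← countermodel

Result: NO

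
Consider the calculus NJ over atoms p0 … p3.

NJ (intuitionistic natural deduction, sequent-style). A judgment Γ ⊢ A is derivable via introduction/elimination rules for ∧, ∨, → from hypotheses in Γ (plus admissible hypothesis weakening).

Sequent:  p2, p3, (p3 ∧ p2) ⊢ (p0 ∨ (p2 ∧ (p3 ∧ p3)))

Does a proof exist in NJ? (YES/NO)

Derivation trace:
[Wk] p2, p3, (p3 ∧ p2) ⊢ (p0 ∨ (p2 ∧ (p3 ∧ p3)))
  [∨I₂] p2, p3 ⊢ (p0 ∨ (p2 ∧ (p3 ∧ p3)))
    [∧I] p2, p3 ⊢ (p2 ∧ (p3 ∧ p3))
      [Ax] p2 ⊢ p2
      [∧I] p3 ⊢ (p3 ∧ p3)
        [Ax] p3 ⊢ p3
        [Ax] p3 ⊢ p3

Result: YES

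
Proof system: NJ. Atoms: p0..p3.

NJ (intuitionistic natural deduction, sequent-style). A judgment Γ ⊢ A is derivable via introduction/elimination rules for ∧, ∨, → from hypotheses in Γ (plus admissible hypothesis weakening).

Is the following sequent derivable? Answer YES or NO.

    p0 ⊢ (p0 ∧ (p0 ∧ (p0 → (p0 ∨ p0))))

Derivation trace:
[∧I] p0 ⊢ (p0 ∧ (p0 ∧ (p0 → (p0 ∨ p0))))
  [Ax] p0 ⊢ p0
  [∧I] p0 ⊢ (p0 ∧ (p0 → (p0 ∨ p0)))
    [Ax] p0 ⊢ p0
    [→I]  ⊢ (p0 → (p0 ∨ p0))
      [∨I₁] p0 ⊢ (p0 ∨ p0)
        [Ax] p0 ⊢ p0

Result: YES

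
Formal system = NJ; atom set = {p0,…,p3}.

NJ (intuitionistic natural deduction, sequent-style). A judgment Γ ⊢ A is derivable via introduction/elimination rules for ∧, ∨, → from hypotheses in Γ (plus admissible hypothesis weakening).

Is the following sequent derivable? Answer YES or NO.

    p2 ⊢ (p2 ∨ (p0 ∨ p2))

Derivation trace:
[∨I₂] p2 ⊢ (p2 ∨ (p0 ∨ p2))
  [∨I₂] p2 ⊢ (p0 ∨ p2)
    [Ax] p2 ⊢ p2

Result: YES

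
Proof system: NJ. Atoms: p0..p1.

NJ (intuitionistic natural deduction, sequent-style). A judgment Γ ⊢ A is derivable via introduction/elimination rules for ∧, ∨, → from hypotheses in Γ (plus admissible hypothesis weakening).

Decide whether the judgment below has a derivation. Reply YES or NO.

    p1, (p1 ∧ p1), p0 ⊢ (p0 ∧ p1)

Derivation trace:
[∧I] p1, (p1 ∧ p1), p0 ⊢ (p0 ∧ p1)
  [Ax] p0 ⊢ p0
  [Wk] p1, (p1 ∧ p1) ⊢ p1
    [Ax] p1 ⊢ p1

Result: YES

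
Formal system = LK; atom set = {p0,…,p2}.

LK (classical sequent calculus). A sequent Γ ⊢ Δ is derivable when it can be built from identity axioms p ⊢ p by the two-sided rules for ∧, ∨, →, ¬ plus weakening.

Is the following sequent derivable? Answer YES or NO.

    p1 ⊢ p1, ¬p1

Proof tree:
[¬R] p1 ⊢ p1, ¬p1
  [WL] p1, p1 ⊢ p1
    [Ax] p1 ⊢ p1

Result: YES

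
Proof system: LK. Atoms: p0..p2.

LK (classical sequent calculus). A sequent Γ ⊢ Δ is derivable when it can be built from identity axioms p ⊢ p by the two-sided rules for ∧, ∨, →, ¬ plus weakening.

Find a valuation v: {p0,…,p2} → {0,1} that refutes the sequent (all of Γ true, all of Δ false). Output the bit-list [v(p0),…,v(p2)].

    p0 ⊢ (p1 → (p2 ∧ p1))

Enumerate valuations to refute Γ ⊢ Δ:
  v=000: Γ:[p0=F] Δ:[(p1 → (p2 ∧ p1))=T] refutes=False
  v=001: Γ:[p0=F] Δ:[(p1 → (p2 ∧ p1))=T] refutes=False
  v=010: Γ:[p0=F] Δ:[(p1 → (p2 ∧ p1))=F] refutes=False
  v=011: Γ:[p0=F] Δ:[(p1 → (p2 ∧ p1))=T] refutes=False
  v=100: Γ:[p0=T] Δ:[(p1 → (p2 ∧ p1))=T] refutes=False
  v=101: Γ:[p0=T] Δ:[(p1 → (p2 ∧ p1))=T] refutes=False
  v=110: Γ:[p0=T] Δ:[(p1 → (p2 ∧ p1))=F] refutes=True  ← countermodel

Result: [1, 1, 0]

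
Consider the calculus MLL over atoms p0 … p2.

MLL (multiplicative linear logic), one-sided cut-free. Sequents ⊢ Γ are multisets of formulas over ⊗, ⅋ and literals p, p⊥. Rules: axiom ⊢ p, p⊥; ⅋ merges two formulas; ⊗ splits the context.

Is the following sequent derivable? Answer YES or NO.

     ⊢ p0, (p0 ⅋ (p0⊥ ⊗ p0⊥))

Proof tree:
[⅋]  ⊢ p0, (p0 ⅋ (p0⊥ ⊗ p0⊥))
  [⊗]  ⊢ p0, p0, (p0⊥ ⊗ p0⊥)
    [Ax]  ⊢ p0, p0⊥
    [Ax]  ⊢ p0, p0⊥

Result: YES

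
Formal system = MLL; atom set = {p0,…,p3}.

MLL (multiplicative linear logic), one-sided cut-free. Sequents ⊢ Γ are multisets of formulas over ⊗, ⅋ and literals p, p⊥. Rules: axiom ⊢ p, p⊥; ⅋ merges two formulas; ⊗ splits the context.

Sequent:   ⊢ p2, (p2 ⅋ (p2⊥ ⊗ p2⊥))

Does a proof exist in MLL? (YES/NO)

Derivation (root first):
[⅋]  ⊢ p2, (p2 ⅋ (p2⊥ ⊗ p2⊥))
  [⊗]  ⊢ p2, p2, (p2⊥ ⊗ p2⊥)
    [Ax]  ⊢ p2, p2⊥
    [Ax]  ⊢ p2, p2⊥

Result: YES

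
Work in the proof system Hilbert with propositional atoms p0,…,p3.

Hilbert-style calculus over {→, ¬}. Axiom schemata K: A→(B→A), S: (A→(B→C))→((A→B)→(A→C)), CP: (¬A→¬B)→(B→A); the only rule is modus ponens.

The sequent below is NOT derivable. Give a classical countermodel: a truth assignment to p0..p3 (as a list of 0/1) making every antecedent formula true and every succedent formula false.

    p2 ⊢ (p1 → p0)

Enumerate valuations to refute Γ ⊢ Δ:
  v=0000: Γ:[p2=F] Δ:[(p1 → p0)=T] refutes=False
  v=0001: Γ:[p2=F] Δ:[(p1 → p0)=T] refutes=False
  v=0010: Γ:[p2=T] Δ:[(p1 → p0)=T] refutes=False
  v=0011: Γ:[p2=T] Δ:[(p1 → p0)=T] refutes=False
  v=0100: Γ:[p2=F] Δ:[(p1 → p0)=F] refutes=False
  v=0101: Γ:[p2=F] Δ:[(p1 → p0)=F] refutes=False
  v=0110: Γ:[p2=T] Δ:[(p1 → p0)=F] refutes=True  ← countermodel

Result: [0, 1, 1, 0]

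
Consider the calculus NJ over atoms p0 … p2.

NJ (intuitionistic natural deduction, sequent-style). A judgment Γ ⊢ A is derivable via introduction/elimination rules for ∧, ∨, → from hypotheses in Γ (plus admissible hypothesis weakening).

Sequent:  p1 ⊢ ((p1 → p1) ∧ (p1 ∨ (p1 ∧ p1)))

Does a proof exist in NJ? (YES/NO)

Proof tree:
[∧I] p1 ⊢ ((p1 → p1) ∧ (p1 ∨ (p1 ∧ p1)))
  [→I]  ⊢ (p1 → p1)
    [Ax] p1 ⊢ p1
  [∨I₂] p1 ⊢ (p1 ∨ (p1 ∧ p1))
    [∧I] p1 ⊢ (p1 ∧ p1)
      [Ax] p1 ⊢ p1
      [Ax] p1 ⊢ p1

Result: YES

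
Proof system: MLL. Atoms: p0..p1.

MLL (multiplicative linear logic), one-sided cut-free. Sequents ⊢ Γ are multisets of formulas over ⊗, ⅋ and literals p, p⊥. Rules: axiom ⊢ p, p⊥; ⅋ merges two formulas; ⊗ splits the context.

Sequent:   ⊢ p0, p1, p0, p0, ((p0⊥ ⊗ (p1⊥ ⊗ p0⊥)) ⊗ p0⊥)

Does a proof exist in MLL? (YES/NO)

Derivation trace:
[⊗]  ⊢ p0, p1, p0, p0, ((p0⊥ ⊗ (p1⊥ ⊗ p0⊥)) ⊗ p0⊥)
  [⊗]  ⊢ p0, p1, p0, (p0⊥ ⊗ (p1⊥ ⊗ p0⊥))
    [Ax]  ⊢ p0, p0⊥
    [⊗]  ⊢ p1, p0, (p1⊥ ⊗ p0⊥)
      [Ax]  ⊢ p1, p1⊥
      [Ax]  ⊢ p0, p0⊥
  [Ax]  ⊢ p0, p0⊥

Result: YES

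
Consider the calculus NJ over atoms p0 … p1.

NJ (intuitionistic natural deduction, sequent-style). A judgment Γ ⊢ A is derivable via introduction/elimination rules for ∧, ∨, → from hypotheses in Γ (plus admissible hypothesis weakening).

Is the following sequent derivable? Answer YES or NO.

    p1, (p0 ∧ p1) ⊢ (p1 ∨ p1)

Derivation (root first):
[Wk] p1, (p0 ∧ p1) ⊢ (p1 ∨ p1)
  [∨I₂] p1 ⊢ (p1 ∨ p1)
    [Ax] p1 ⊢ p1

Result: YES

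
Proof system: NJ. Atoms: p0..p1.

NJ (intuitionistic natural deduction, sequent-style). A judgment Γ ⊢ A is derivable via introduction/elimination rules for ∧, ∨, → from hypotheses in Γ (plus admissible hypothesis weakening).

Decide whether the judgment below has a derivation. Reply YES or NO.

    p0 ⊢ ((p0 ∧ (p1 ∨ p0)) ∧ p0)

Derivation (root first):
[∧I] p0 ⊢ ((p0 ∧ (p1 ∨ p0)) ∧ p0)
  [∧I] p0 ⊢ (p0 ∧ (p1 ∨ p0))
    [Ax] p0 ⊢ p0
    [∨I₂] p0 ⊢ (p1 ∨ p0)
      [Ax] p0 ⊢ p0
  [Ax] p0 ⊢ p0

Result: YES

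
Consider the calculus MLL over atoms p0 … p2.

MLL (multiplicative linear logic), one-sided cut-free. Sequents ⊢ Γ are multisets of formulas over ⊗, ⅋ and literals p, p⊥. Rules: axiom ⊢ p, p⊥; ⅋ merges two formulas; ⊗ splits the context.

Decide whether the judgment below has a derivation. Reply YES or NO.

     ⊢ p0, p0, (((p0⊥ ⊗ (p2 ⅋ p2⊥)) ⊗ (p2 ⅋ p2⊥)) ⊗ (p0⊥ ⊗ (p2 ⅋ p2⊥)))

Derivation trace:
[⊗]  ⊢ p0, p0, (((p0⊥ ⊗ (p2 ⅋ p2⊥)) ⊗ (p2 ⅋ p2⊥)) ⊗ (p0⊥ ⊗ (p2 ⅋ p2⊥)))
  [⊗]  ⊢ p0, ((p0⊥ ⊗ (p2 ⅋ p2⊥)) ⊗ (p2 ⅋ p2⊥))
    [⊗]  ⊢ p0, (p0⊥ ⊗ (p2 ⅋ p2⊥))
      [Ax]  ⊢ p0, p0⊥
      [⅋]  ⊢ (p2 ⅋ p2⊥)
        [Ax]  ⊢ p2, p2⊥
    [⅋]  ⊢ (p2 ⅋ p2⊥)
      [Ax]  ⊢ p2, p2⊥
  [⊗]  ⊢ p0, (p0⊥ ⊗ (p2 ⅋ p2⊥))
    [Ax]  ⊢ p0, p0⊥
    [⅋]  ⊢ (p2 ⅋ p2⊥)
      [Ax]  ⊢ p2, p2⊥

Result: YES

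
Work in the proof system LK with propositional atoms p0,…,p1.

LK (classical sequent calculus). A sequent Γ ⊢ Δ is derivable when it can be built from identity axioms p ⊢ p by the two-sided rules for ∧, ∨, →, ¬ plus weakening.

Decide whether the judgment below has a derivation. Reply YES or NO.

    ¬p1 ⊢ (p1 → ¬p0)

Derivation (root first):
[→R] ¬p1 ⊢ (p1 → ¬p0)
  [¬R] p1, ¬p1 ⊢ ¬p0
    [WL] p1, ¬p1, p0 ⊢ 
      [¬L] p1, ¬p1 ⊢ 
        [Ax] p1 ⊢ p1

Result: YES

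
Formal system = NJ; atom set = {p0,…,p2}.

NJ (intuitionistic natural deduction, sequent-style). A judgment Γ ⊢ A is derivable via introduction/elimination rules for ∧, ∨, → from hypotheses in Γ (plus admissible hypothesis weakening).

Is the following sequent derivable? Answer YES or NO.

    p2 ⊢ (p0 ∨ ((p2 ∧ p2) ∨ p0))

Derivation (root first):
[∨I₂] p2 ⊢ (p0 ∨ ((p2 ∧ p2) ∨ p0))
  [∨I₁] p2 ⊢ ((p2 ∧ p2) ∨ p0)
    [∧I] p2 ⊢ (p2 ∧ p2)
      [Ax] p2 ⊢ p2
      [Ax] p2 ⊢ p2

Result: YES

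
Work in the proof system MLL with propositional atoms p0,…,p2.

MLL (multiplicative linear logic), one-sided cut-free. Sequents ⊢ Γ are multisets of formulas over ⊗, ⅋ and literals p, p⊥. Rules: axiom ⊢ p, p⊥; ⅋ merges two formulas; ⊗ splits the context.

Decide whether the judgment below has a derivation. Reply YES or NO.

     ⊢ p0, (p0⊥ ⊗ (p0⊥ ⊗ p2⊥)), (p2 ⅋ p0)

Proof tree:
[⅋]  ⊢ p0, (p0⊥ ⊗ (p0⊥ ⊗ p2⊥)), (p2 ⅋ p0)
  [⊗]  ⊢ p0, p0, p2, (p0⊥ ⊗ (p0⊥ ⊗ p2⊥))
    [Ax]  ⊢ p0, p0⊥
    [⊗]  ⊢ p0, p2, (p0⊥ ⊗ p2⊥)
      [Ax]  ⊢ p0, p0⊥
      [Ax]  ⊢ p2, p2⊥

Result: YES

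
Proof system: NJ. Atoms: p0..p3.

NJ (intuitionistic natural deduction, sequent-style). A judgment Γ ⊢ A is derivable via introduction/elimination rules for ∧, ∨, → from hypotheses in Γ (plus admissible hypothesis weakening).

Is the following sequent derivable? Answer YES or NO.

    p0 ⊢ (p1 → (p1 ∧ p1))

Derivation (root first):
[→I] p0 ⊢ (p1 → (p1 ∧ p1))
  [∧I] p1, p0 ⊢ (p1 ∧ p1)
    [Wk] p1, p0 ⊢ p1
      [Ax] p1 ⊢ p1
    [Wk] p1, p0 ⊢ p1
      [Ax] p1 ⊢ p1

Result: YES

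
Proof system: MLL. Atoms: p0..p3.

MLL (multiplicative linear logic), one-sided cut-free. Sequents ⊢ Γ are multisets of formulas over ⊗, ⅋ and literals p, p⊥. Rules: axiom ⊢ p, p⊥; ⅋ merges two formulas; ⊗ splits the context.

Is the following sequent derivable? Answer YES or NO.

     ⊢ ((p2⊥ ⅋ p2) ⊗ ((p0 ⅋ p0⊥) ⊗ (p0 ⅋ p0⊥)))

Derivation (root first):
[⊗]  ⊢ ((p2⊥ ⅋ p2) ⊗ ((p0 ⅋ p0⊥) ⊗ (p0 ⅋ p0⊥)))
  [⅋]  ⊢ (p2⊥ ⅋ p2)
    [Ax]  ⊢ p2, p2⊥
  [⊗]  ⊢ ((p0 ⅋ p0⊥) ⊗ (p0 ⅋ p0⊥))
    [⅋]  ⊢ (p0 ⅋ p0⊥)
      [Ax]  ⊢ p0, p0⊥
    [⅋]  ⊢ (p0 ⅋ p0⊥)
      [Ax]  ⊢ p0, p0⊥

Result: YES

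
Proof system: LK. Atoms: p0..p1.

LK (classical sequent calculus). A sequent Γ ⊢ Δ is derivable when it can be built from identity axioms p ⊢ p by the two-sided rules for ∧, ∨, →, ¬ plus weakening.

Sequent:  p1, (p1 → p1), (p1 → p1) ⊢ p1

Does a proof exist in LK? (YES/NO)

Proof tree:
[→L] p1, (p1 → p1), (p1 → p1) ⊢ p1
  [→L] p1, (p1 → p1) ⊢ p1
    [Ax] p1 ⊢ p1
    [Ax] p1 ⊢ p1
  [Ax] p1 ⊢ p1

Result: YES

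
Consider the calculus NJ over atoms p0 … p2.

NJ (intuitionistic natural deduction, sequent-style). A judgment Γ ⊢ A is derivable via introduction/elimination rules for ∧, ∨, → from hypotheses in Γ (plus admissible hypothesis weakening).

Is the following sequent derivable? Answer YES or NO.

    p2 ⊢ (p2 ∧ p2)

Derivation trace:
[∧I] p2 ⊢ (p2 ∧ p2)
  [Ax] p2 ⊢ p2
  [Wk] p2, p2 ⊢ p2
    [Ax] p2 ⊢ p2

Result: YES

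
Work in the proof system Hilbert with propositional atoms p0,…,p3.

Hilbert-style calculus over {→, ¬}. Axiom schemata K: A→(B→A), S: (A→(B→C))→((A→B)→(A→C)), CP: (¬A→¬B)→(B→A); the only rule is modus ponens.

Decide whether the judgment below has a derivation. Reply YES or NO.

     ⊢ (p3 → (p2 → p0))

Search for a countermodel by truth-table:
  v=0000: Γ:[] Δ:[(p3 → (p2 → p0))=T] refutes=False
  v=0001: Γ:[] Δ:[(p3 → (p2 → p0))=T] refutes=False
  v=0010: Γ:[] Δ:[(p3 → (p2 → p0))=T] refutes=False
  v=0011: Γ:[] Δ:[(p3 → (p2 → p0))=F] refutes=True  ← countermodel

Result: NO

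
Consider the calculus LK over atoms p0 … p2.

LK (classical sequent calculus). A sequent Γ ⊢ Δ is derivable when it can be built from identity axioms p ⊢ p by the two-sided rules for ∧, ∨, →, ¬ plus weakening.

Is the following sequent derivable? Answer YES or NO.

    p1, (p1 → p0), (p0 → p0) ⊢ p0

Derivation (root first):
[→L] p1, (p1 → p0), (p0 → p0) ⊢ p0
  [→L] p1, (p1 → p0) ⊢ p0
    [Ax] p1 ⊢ p1
    [Ax] p0 ⊢ p0
  [Ax] p0 ⊢ p0

Result: YES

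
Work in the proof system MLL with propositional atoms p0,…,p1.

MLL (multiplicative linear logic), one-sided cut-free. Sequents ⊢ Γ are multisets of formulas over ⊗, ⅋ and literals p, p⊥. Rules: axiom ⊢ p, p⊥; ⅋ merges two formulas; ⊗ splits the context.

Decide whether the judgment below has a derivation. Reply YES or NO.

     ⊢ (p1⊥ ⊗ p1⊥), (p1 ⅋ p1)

Derivation (root first):
[⅋]  ⊢ (p1⊥ ⊗ p1⊥), (p1 ⅋ p1)
  [⊗]  ⊢ p1, p1, (p1⊥ ⊗ p1⊥)
    [Ax]  ⊢ p1, p1⊥
    [Ax]  ⊢ p1, p1⊥

Result: YES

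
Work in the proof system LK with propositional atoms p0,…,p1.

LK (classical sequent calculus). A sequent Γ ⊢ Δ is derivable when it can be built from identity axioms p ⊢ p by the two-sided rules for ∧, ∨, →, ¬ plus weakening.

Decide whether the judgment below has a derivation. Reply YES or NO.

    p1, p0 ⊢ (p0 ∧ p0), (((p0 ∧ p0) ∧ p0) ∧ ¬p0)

Proof tree:
[∧R] p1, p0 ⊢ (p0 ∧ p0), (((p0 ∧ p0) ∧ p0) ∧ ¬p0)
  [∧R] p0 ⊢ ((p0 ∧ p0) ∧ p0)
    [∧R] p0 ⊢ (p0 ∧ p0)
      [Ax] p0 ⊢ p0
      [Ax] p0 ⊢ p0
    [Ax] p0 ⊢ p0
  [WL] p1 ⊢ (p0 ∧ p0), ¬p0
    [¬R]  ⊢ (p0 ∧ p0), ¬p0
      [∧R] p0 ⊢ (p0 ∧ p0)
        [Ax] p0 ⊢ p0
        [Ax] p0 ⊢ p0

Result: YES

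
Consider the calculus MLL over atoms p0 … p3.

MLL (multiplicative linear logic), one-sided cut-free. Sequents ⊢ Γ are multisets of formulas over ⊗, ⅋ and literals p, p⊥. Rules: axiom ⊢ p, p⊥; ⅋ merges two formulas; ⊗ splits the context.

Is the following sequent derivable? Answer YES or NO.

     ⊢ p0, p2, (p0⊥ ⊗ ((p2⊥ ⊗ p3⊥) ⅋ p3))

Derivation trace:
[⊗]  ⊢ p0, p2, (p0⊥ ⊗ ((p2⊥ ⊗ p3⊥) ⅋ p3))
  [Ax]  ⊢ p0, p0⊥
  [⅋]  ⊢ p2, ((p2⊥ ⊗ p3⊥) ⅋ p3)
    [⊗]  ⊢ p2, p3, (p2⊥ ⊗ p3⊥)
      [Ax]  ⊢ p2, p2⊥
      [Ax]  ⊢ p3, p3⊥

Result: YES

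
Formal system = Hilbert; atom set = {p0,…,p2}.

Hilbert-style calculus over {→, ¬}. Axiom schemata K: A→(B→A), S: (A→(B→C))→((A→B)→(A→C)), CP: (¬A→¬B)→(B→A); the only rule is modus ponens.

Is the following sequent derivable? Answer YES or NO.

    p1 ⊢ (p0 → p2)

Enumerate valuations to refute Γ ⊢ Δ:
  v=000: Γ:[p1=F] Δ:[(p0 → p2)=T] refutes=False
  v=001: Γ:[p1=F] Δ:[(p0 → p2)=T] refutes=False
  v=010: Γ:[p1=T] Δ:[(p0 → p2)=T] refutes=False
  v=011: Γ:[p1=T] Δ:[(p0 → p2)=T] refutes=False
  v=100: Γ:[p1=F] Δ:[(p0 → p2)=F] refutes=False
  v=101: Γ:[p1=F] Δ:[(p0 → p2)=T] refutes=False
  v=110: Γ:[p1=T] Δ:[(p0 → p2)=F] refutes=True  ← countermodel

Result: NO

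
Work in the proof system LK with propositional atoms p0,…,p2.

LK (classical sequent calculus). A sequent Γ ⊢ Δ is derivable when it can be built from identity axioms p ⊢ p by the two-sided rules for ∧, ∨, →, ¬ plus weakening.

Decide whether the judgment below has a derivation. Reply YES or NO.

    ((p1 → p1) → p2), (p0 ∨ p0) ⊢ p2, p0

Derivation trace:
[∨L] ((p1 → p1) → p2), (p0 ∨ p0) ⊢ p2, p0
  [Ax] p0 ⊢ p0
  [WL] ((p1 → p1) → p2), p0 ⊢ p2
    [→L] ((p1 → p1) → p2) ⊢ p2
      [→R]  ⊢ (p1 → p1)
        [Ax] p1 ⊢ p1
      [Ax] p2 ⊢ p2

Result: YES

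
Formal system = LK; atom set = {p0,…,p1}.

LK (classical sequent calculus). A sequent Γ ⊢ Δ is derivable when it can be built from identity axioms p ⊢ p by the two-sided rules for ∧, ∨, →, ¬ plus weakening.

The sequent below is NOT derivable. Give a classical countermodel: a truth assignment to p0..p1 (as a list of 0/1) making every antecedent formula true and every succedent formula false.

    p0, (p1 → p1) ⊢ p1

Truth-table refutation:
  v=00: Γ:[p0=F, (p1 → p1)=T] Δ:[p1=F] refutes=False
  v=01: Γ:[p0=F, (p1 → p1)=T] Δ:[p1=T] refutes=False
  v=10: Γ:[p0=T, (p1 → p1)=T] Δ:[p1=F] refutes=True  ← countermodel

Result: [1, 0]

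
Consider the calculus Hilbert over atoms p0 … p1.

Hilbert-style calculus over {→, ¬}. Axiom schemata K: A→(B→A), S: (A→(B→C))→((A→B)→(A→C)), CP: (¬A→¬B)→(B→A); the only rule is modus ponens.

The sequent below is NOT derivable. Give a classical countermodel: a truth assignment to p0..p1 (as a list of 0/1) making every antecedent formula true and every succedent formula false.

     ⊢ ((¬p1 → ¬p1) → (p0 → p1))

Truth-table refutation:
  v=00: Γ:[] Δ:[((¬p1 → ¬p1) → (p0 → p1))=T] refutes=False
  v=01: Γ:[] Δ:[((¬p1 → ¬p1) → (p0 → p1))=T] refutes=False
  v=10: Γ:[] Δ:[((¬p1 → ¬p1) → (p0 → p1))=F] refutes=True  ← countermodel

Result: [1, 0]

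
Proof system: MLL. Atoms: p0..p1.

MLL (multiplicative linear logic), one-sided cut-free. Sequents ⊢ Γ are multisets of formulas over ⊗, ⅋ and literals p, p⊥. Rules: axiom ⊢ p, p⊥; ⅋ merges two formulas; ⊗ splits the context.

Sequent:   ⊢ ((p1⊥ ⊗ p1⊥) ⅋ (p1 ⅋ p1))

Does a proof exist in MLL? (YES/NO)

Derivation trace:
[⅋]  ⊢ ((p1⊥ ⊗ p1⊥) ⅋ (p1 ⅋ p1))
  [⅋]  ⊢ (p1⊥ ⊗ p1⊥), (p1 ⅋ p1)
    [⊗]  ⊢ p1, p1, (p1⊥ ⊗ p1⊥)
      [Ax]  ⊢ p1, p1⊥
      [Ax]  ⊢ p1, p1⊥

Result: YES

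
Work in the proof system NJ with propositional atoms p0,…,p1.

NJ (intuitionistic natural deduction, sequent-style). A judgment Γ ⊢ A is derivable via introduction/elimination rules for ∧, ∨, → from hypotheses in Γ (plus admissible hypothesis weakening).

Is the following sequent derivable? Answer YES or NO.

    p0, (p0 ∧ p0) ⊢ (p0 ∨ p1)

Derivation trace:
[Wk] p0, (p0 ∧ p0) ⊢ (p0 ∨ p1)
  [∨I₁] p0 ⊢ (p0 ∨ p1)
    [Ax] p0 ⊢ p0

Result: YES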